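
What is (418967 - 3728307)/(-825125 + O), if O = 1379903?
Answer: -1654670/277389 ≈ -5.9652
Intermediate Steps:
(418967 - 3728307)/(-825125 + O) = (418967 - 3728307)/(-825125 + 1379903) = -3309340/554778 = -3309340*1/554778 = -1654670/277389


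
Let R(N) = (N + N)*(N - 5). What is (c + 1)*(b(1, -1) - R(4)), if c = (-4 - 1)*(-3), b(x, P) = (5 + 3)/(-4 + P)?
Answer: 512/5 ≈ 102.40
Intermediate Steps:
R(N) = 2*N*(-5 + N) (R(N) = (2*N)*(-5 + N) = 2*N*(-5 + N))
b(x, P) = 8/(-4 + P)
c = 15 (c = -5*(-3) = 15)
(c + 1)*(b(1, -1) - R(4)) = (15 + 1)*(8/(-4 - 1) - 2*4*(-5 + 4)) = 16*(8/(-5) - 2*4*(-1)) = 16*(8*(-1/5) - 1*(-8)) = 16*(-8/5 + 8) = 16*(32/5) = 512/5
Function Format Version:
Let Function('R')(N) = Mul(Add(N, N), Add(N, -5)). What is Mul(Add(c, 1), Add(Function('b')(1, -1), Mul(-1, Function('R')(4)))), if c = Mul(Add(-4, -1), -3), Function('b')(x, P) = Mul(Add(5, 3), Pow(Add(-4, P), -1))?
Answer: Rational(512, 5) ≈ 102.40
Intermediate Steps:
Function('R')(N) = Mul(2, N, Add(-5, N)) (Function('R')(N) = Mul(Mul(2, N), Add(-5, N)) = Mul(2, N, Add(-5, N)))
Function('b')(x, P) = Mul(8, Pow(Add(-4, P), -1))
c = 15 (c = Mul(-5, -3) = 15)
Mul(Add(c, 1), Add(Function('b')(1, -1), Mul(-1, Function('R')(4)))) = Mul(Add(15, 1), Add(Mul(8, Pow(Add(-4, -1), -1)), Mul(-1, Mul(2, 4, Add(-5, 4))))) = Mul(16, Add(Mul(8, Pow(-5, -1)), Mul(-1, Mul(2, 4, -1)))) = Mul(16, Add(Mul(8, Rational(-1, 5)), Mul(-1, -8))) = Mul(16, Add(Rational(-8, 5), 8)) = Mul(16, Rational(32, 5)) = Rational(512, 5)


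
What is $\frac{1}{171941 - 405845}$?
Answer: $- \frac{1}{233904} \approx -4.2753 \cdot 10^{-6}$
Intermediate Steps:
$\frac{1}{171941 - 405845} = \frac{1}{-233904} = - \frac{1}{233904}$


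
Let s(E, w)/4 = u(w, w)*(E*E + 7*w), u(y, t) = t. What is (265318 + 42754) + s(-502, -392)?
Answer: -390531608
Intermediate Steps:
s(E, w) = 4*w*(E**2 + 7*w) (s(E, w) = 4*(w*(E*E + 7*w)) = 4*(w*(E**2 + 7*w)) = 4*w*(E**2 + 7*w))
(265318 + 42754) + s(-502, -392) = (265318 + 42754) + 4*(-392)*((-502)**2 + 7*(-392)) = 308072 + 4*(-392)*(252004 - 2744) = 308072 + 4*(-392)*249260 = 308072 - 390839680 = -390531608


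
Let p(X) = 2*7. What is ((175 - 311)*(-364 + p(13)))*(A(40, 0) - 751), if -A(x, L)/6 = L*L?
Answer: -35747600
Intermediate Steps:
p(X) = 14
A(x, L) = -6*L² (A(x, L) = -6*L*L = -6*L²)
((175 - 311)*(-364 + p(13)))*(A(40, 0) - 751) = ((175 - 311)*(-364 + 14))*(-6*0² - 751) = (-136*(-350))*(-6*0 - 751) = 47600*(0 - 751) = 47600*(-751) = -35747600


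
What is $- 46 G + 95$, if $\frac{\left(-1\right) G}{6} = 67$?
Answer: $18587$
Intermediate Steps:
$G = -402$ ($G = \left(-6\right) 67 = -402$)
$- 46 G + 95 = \left(-46\right) \left(-402\right) + 95 = 18492 + 95 = 18587$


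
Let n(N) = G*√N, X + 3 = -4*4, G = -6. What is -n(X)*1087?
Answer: 6522*I*√19 ≈ 28429.0*I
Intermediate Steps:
X = -19 (X = -3 - 4*4 = -3 - 16 = -19)
n(N) = -6*√N
-n(X)*1087 = -(-6*I*√19)*1087 = -(-6522)*I*√19 = 6522*I*√19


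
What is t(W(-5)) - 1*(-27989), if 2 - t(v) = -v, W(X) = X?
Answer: 27986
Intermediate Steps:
t(v) = 2 + v (t(v) = 2 - (-1)*v = 2 + v)
t(W(-5)) - 1*(-27989) = (2 - 5) - 1*(-27989) = -3 + 27989 = 27986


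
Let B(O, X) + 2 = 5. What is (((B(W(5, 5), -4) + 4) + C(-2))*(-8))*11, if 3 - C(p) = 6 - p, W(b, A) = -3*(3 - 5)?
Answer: -176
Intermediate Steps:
W(b, A) = 6 (W(b, A) = -3*(-2) = 6)
B(O, X) = 3 (B(O, X) = -2 + 5 = 3)
C(p) = -3 + p (C(p) = 3 - (6 - p) = 3 + (-6 + p) = -3 + p)
(((B(W(5, 5), -4) + 4) + C(-2))*(-8))*11 = (((3 + 4) + (-3 - 2))*(-8))*11 = ((7 - 5)*(-8))*11 = (2*(-8))*11 = -16*11 = -176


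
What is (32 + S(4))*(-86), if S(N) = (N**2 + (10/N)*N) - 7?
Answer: -4386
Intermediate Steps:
S(N) = 3 + N**2 (S(N) = (N**2 + 10) - 7 = (10 + N**2) - 7 = 3 + N**2)
(32 + S(4))*(-86) = (32 + (3 + 4**2))*(-86) = (32 + (3 + 16))*(-86) = (32 + 19)*(-86) = 51*(-86) = -4386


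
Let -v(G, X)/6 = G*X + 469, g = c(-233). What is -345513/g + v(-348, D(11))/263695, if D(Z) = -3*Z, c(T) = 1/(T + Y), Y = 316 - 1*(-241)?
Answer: -29519656445058/263695 ≈ -1.1195e+8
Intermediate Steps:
Y = 557 (Y = 316 + 241 = 557)
c(T) = 1/(557 + T) (c(T) = 1/(T + 557) = 1/(557 + T))
g = 1/324 (g = 1/(557 - 233) = 1/324 ≈ 0.0030864)
v(G, X) = -2814 - 6*G*X (v(G, X) = -6*(G*X + 469) = -6*(469 + G*X) = -2814 - 6*G*X)
-345513/g + v(-348, D(11))/263695 = -345513/1/324 + (-2814 - 6*(-348)*(-3*11))/263695 = -345513*324 + (-2814 - 6*(-348)*(-33))*(1/263695) = -111946212 + (-2814 - 68904)*(1/263695) = -111946212 - 71718*1/263695 = -111946212 - 71718/263695 = -29519656445058/263695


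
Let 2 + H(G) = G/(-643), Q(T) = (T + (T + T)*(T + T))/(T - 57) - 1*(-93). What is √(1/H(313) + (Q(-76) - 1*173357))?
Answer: I*√21728819134113/11193 ≈ 416.46*I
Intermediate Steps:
Q(T) = 93 + (T + 4*T²)/(-57 + T) (Q(T) = (T + (2*T)*(2*T))/(-57 + T) + 93 = (T + 4*T²)/(-57 + T) + 93 = 93 + (T + 4*T²)/(-57 + T))
H(G) = -2 - G/643 (H(G) = -2 + G/(-643) = -2 + G*(-1/643) = -2 - G/643)
√(1/H(313) + (Q(-76) - 1*173357)) = √(1/(-2 - 1/643*313) + ((-5301 + 4*(-76)² + 94*(-76))/(-57 - 76) - 1*173357)) = √(1/(-2 - 313/643) + ((-5301 + 4*5776 - 7144)/(-133) - 173357)) = √(1/(-1599/643) + (-(-5301 + 23104 - 7144)/133 - 173357)) = √(-643/1599 + (-1/133*10659 - 173357)) = √(-643/1599 + (-561/7 - 173357)) = √(-643/1599 - 1214060/7) = √(-1941286441/11193) = I*√21728819134113/11193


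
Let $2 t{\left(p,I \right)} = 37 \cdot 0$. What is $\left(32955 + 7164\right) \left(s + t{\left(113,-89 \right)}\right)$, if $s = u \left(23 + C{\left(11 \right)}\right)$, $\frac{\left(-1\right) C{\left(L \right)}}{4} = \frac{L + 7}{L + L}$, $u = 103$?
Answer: $\frac{896699769}{11} \approx 8.1518 \cdot 10^{7}$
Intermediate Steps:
$C{\left(L \right)} = - \frac{2 \left(7 + L\right)}{L}$ ($C{\left(L \right)} = - 4 \frac{L + 7}{L + L} = - 4 \frac{7 + L}{2 L} = - \frac{2 \left(7 + L\right)}{L}$)
$t{\left(p,I \right)} = 0$ ($t{\left(p,I \right)} = \frac{37 \cdot 0}{2} = \frac{1}{2} \cdot 0 = 0$)
$s = \frac{22351}{11}$ ($s = 103 \left(23 - \left(2 + \frac{14}{11}\right)\right) = 103 \left(23 - \frac{36}{11}\right) = 103 \cdot \frac{217}{11} = \frac{22351}{11} \approx 2031.9$)
$\left(32955 + 7164\right) \left(s + t{\left(113,-89 \right)}\right) = \left(32955 + 7164\right) \left(\frac{22351}{11} + 0\right) = 40119 \cdot \frac{22351}{11} = \frac{896699769}{11}$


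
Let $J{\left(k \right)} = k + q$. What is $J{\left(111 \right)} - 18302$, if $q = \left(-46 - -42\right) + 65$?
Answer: $-18130$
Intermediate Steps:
$q = 61$ ($q = \left(-46 + 42\right) + 65 = -4 + 65 = 61$)
$J{\left(k \right)} = 61 + k$ ($J{\left(k \right)} = k + 61 = 61 + k$)
$J{\left(111 \right)} - 18302 = \left(61 + 111\right) - 18302 = 172 - 18302 = -18130$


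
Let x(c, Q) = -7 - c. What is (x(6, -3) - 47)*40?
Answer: -2400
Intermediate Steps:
(x(6, -3) - 47)*40 = ((-7 - 1*6) - 47)*40 = ((-7 - 6) - 47)*40 = (-13 - 47)*40 = -60*40 = -2400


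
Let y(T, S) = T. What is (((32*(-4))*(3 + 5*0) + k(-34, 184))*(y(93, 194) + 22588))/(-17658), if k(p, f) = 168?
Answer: 90724/327 ≈ 277.44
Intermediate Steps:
(((32*(-4))*(3 + 5*0) + k(-34, 184))*(y(93, 194) + 22588))/(-17658) = (((32*(-4))*(3 + 5*0) + 168)*(93 + 22588))/(-17658) = ((-128*(3 + 0) + 168)*22681)*(-1/17658) = ((-128*3 + 168)*22681)*(-1/17658) = ((-384 + 168)*22681)*(-1/17658) = -216*22681*(-1/17658) = -4899096*(-1/17658) = 90724/327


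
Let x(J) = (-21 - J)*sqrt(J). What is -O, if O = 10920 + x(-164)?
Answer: -10920 - 286*I*sqrt(41) ≈ -10920.0 - 1831.3*I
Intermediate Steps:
x(J) = sqrt(J)*(-21 - J)
O = 10920 + 286*I*sqrt(41) (O = 10920 + sqrt(-164)*(-21 - 1*(-164)) = 10920 + (2*I*sqrt(41))*(-21 + 164) = 10920 + (2*I*sqrt(41))*143 = 10920 + 286*I*sqrt(41) ≈ 10920.0 + 1831.3*I)
-O = -(10920 + 286*I*sqrt(41)) = -10920 - 286*I*sqrt(41)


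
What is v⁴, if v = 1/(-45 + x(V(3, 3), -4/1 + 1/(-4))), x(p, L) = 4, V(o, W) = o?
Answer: 1/2825761 ≈ 3.5389e-7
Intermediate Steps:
v = -1/41 (v = 1/(-45 + 4) = 1/(-41) = -1/41 ≈ -0.024390)
v⁴ = (-1/41)⁴ = 1/2825761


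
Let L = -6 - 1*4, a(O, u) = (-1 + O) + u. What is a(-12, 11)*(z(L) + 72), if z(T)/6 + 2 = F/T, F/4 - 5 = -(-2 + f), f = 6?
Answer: -576/5 ≈ -115.20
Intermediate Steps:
a(O, u) = -1 + O + u
F = 4 (F = 20 + 4*(-(-2 + 6)) = 20 + 4*(-1*4) = 20 + 4*(-4) = 20 - 16 = 4)
L = -10 (L = -6 - 4 = -10)
z(T) = -12 + 24/T (z(T) = -12 + 6*(4/T) = -12 + 24/T)
a(-12, 11)*(z(L) + 72) = (-1 - 12 + 11)*((-12 + 24/(-10)) + 72) = -2*((-12 + 24*(-⅒)) + 72) = -2*((-12 - 12/5) + 72) = -2*(-72/5 + 72) = -2*288/5 = -576/5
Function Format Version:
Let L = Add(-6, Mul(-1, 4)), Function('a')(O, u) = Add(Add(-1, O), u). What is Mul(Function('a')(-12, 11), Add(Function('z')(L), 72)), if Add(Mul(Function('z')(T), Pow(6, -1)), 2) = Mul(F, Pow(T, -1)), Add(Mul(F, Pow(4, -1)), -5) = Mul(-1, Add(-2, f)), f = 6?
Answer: Rational(-576, 5) ≈ -115.20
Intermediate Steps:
Function('a')(O, u) = Add(-1, O, u)
F = 4 (F = Add(20, Mul(4, Mul(-1, Add(-2, 6)))) = Add(20, Mul(4, Mul(-1, 4))) = Add(20, Mul(4, -4)) = Add(20, -16) = 4)
L = -10 (L = Add(-6, -4) = -10)
Function('z')(T) = Add(-12, Mul(24, Pow(T, -1))) (Function('z')(T) = Add(-12, Mul(6, Mul(4, Pow(T, -1)))) = Add(-12, Mul(24, Pow(T, -1))))
Mul(Function('a')(-12, 11), Add(Function('z')(L), 72)) = Mul(Add(-1, -12, 11), Add(Add(-12, Mul(24, Pow(-10, -1))), 72)) = Mul(-2, Add(Add(-12, Mul(24, Rational(-1, 10))), 72)) = Mul(-2, Add(Add(-12, Rational(-12, 5)), 72)) = Mul(-2, Add(Rational(-72, 5), 72)) = Mul(-2, Rational(288, 5)) = Rational(-576, 5)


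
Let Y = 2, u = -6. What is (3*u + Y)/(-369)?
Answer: 16/369 ≈ 0.043360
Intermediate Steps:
(3*u + Y)/(-369) = (3*(-6) + 2)/(-369) = (-18 + 2)*(-1/369) = -16*(-1/369) = 16/369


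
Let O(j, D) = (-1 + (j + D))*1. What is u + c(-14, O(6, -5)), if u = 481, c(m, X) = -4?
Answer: 477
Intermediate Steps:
O(j, D) = -1 + D + j (O(j, D) = (-1 + (D + j))*1 = (-1 + D + j)*1 = -1 + D + j)
u + c(-14, O(6, -5)) = 481 - 4 = 477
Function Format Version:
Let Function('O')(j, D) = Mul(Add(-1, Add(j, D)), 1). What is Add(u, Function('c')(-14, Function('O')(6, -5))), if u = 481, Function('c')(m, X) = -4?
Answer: 477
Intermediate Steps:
Function('O')(j, D) = Add(-1, D, j) (Function('O')(j, D) = Mul(Add(-1, Add(D, j)), 1) = Mul(Add(-1, D, j), 1) = Add(-1, D, j))
Add(u, Function('c')(-14, Function('O')(6, -5))) = Add(481, -4) = 477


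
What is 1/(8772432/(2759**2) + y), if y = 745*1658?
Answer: 7612081/9402527344442 ≈ 8.0958e-7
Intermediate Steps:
y = 1235210
1/(8772432/(2759**2) + y) = 1/(8772432/(2759**2) + 1235210) = 1/(8772432/7612081 + 1235210) = 1/(9402527344442/7612081) = 7612081/9402527344442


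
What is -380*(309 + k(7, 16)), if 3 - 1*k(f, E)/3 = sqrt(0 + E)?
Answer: -116280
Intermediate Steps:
k(f, E) = 9 - 3*sqrt(E) (k(f, E) = 9 - 3*sqrt(0 + E) = 9 - 3*sqrt(E))
-380*(309 + k(7, 16)) = -380*(309 + (9 - 3*sqrt(16))) = -380*(309 + (9 - 3*4)) = -380*(309 + (9 - 12)) = -380*(309 - 3) = -380*306 = -116280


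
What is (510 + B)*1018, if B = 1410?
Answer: 1954560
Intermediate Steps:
(510 + B)*1018 = (510 + 1410)*1018 = 1920*1018 = 1954560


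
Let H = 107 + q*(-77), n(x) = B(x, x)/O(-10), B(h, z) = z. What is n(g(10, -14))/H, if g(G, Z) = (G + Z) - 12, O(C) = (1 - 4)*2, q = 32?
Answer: -8/7071 ≈ -0.0011314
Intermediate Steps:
O(C) = -6 (O(C) = -3*2 = -6)
g(G, Z) = -12 + G + Z
n(x) = -x/6 (n(x) = x/(-6) = x*(-1/6) = -x/6)
H = -2357 (H = 107 + 32*(-77) = 107 - 2464 = -2357)
n(g(10, -14))/H = -(-12 + 10 - 14)/6/(-2357) = -1/6*(-16)*(-1/2357) = (8/3)*(-1/2357) = -8/7071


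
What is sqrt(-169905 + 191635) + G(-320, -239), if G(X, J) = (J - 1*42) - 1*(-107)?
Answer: -174 + sqrt(21730) ≈ -26.589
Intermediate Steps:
G(X, J) = 65 + J (G(X, J) = (J - 42) + 107 = (-42 + J) + 107 = 65 + J)
sqrt(-169905 + 191635) + G(-320, -239) = sqrt(-169905 + 191635) + (65 - 239) = sqrt(21730) - 174 = -174 + sqrt(21730)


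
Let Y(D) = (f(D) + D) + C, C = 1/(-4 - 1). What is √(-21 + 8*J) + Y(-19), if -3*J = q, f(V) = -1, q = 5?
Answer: -101/5 + I*√309/3 ≈ -20.2 + 5.8595*I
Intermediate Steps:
J = -5/3 (J = -⅓*5 = -5/3 ≈ -1.6667)
C = -⅕ (C = 1/(-5) = -⅕ ≈ -0.20000)
Y(D) = -6/5 + D (Y(D) = (-1 + D) - ⅕ = -6/5 + D)
√(-21 + 8*J) + Y(-19) = √(-21 + 8*(-5/3)) + (-6/5 - 19) = √(-21 - 40/3) - 101/5 = √(-103/3) - 101/5 = I*√309/3 - 101/5 = -101/5 + I*√309/3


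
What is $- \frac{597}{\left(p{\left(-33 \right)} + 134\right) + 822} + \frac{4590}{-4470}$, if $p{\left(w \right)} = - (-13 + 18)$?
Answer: $- \frac{78152}{47233} \approx -1.6546$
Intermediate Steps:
$p{\left(w \right)} = -5$ ($p{\left(w \right)} = \left(-1\right) 5 = -5$)
$- \frac{597}{\left(p{\left(-33 \right)} + 134\right) + 822} + \frac{4590}{-4470} = - \frac{597}{\left(-5 + 134\right) + 822} + \frac{4590}{-4470} = - \frac{597}{129 + 822} + 4590 \left(- \frac{1}{4470}\right) = - \frac{597}{951} - \frac{153}{149} = \left(-597\right) \frac{1}{951} - \frac{153}{149} = - \frac{199}{317} - \frac{153}{149} = - \frac{78152}{47233}$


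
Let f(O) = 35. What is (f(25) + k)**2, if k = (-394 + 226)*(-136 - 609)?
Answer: 15673788025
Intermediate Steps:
k = 125160 (k = -168*(-745) = 125160)
(f(25) + k)**2 = (35 + 125160)**2 = 125195**2 = 15673788025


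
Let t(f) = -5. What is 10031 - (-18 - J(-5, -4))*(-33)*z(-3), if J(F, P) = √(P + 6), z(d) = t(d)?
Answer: 13001 + 165*√2 ≈ 13234.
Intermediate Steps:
z(d) = -5
J(F, P) = √(6 + P)
10031 - (-18 - J(-5, -4))*(-33)*z(-3) = 10031 - (-18 - √(6 - 4))*(-33)*(-5) = 10031 - (-18 - √2)*(-33)*(-5) = 10031 - (594 + 33*√2)*(-5) = 10031 - (-2970 - 165*√2) = 10031 + (2970 + 165*√2) = 13001 + 165*√2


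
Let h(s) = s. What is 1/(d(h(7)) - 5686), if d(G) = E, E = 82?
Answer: -1/5604 ≈ -0.00017844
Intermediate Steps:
d(G) = 82
1/(d(h(7)) - 5686) = 1/(82 - 5686) = 1/(-5604) = -1/5604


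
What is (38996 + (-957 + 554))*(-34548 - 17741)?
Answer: -2017989377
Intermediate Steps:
(38996 + (-957 + 554))*(-34548 - 17741) = (38996 - 403)*(-52289) = 38593*(-52289) = -2017989377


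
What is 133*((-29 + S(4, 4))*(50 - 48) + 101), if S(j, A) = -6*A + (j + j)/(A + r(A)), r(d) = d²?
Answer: -2793/5 ≈ -558.60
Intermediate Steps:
S(j, A) = -6*A + 2*j/(A + A²) (S(j, A) = -6*A + (j + j)/(A + A²) = -6*A + (2*j)/(A + A²) = -6*A + 2*j/(A + A²))
133*((-29 + S(4, 4))*(50 - 48) + 101) = 133*((-29 + 2*(4 - 3*4² - 3*4³)/(4*(1 + 4)))*(50 - 48) + 101) = 133*((-29 + 2*(¼)*(4 - 3*16 - 3*64)/5)*2 + 101) = 133*((-29 + 2*(¼)*(⅕)*(4 - 48 - 192))*2 + 101) = 133*((-29 + 2*(¼)*(⅕)*(-236))*2 + 101) = 133*((-29 - 118/5)*2 + 101) = 133*(-263/5*2 + 101) = 133*(-526/5 + 101) = 133*(-21/5) = -2793/5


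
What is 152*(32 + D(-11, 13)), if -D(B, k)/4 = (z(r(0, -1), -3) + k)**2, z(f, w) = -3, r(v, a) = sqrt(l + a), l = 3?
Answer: -55936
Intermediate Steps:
r(v, a) = sqrt(3 + a)
D(B, k) = -4*(-3 + k)**2
152*(32 + D(-11, 13)) = 152*(32 - 4*(-3 + 13)**2) = 152*(32 - 4*10**2) = 152*(32 - 4*100) = 152*(32 - 400) = 152*(-368) = -55936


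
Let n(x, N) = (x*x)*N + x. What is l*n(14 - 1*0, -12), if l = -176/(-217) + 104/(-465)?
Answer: -638608/465 ≈ -1373.3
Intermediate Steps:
n(x, N) = x + N*x**2 (n(x, N) = x**2*N + x = N*x**2 + x = x + N*x**2)
l = 1912/3255 (l = -176*(-1/217) + 104*(-1/465) = 176/217 - 104/465 = 1912/3255 ≈ 0.58740)
l*n(14 - 1*0, -12) = 1912*((14 - 1*0)*(1 - 12*(14 - 1*0)))/3255 = 1912*((14 + 0)*(1 - 12*(14 + 0)))/3255 = 1912*(14*(1 - 12*14))/3255 = 1912*(14*(1 - 168))/3255 = 1912*(14*(-167))/3255 = (1912/3255)*(-2338) = -638608/465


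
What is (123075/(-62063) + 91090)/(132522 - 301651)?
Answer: -5653195595/10496653127 ≈ -0.53857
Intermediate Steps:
(123075/(-62063) + 91090)/(132522 - 301651) = (123075*(-1/62063) + 91090)/(-169129) = (-123075/62063 + 91090)*(-1/169129) = (5653195595/62063)*(-1/169129) = -5653195595/10496653127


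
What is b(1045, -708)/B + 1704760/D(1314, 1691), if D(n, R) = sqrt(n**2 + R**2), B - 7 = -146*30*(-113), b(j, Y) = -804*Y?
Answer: 569232/494947 + 1704760*sqrt(4586077)/4586077 ≈ 797.20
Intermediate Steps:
B = 494947 (B = 7 - 146*30*(-113) = 7 - 4380*(-113) = 7 + 494940 = 494947)
D(n, R) = sqrt(R**2 + n**2)
b(1045, -708)/B + 1704760/D(1314, 1691) = -804*(-708)/494947 + 1704760/(sqrt(1691**2 + 1314**2)) = 569232*(1/494947) + 1704760/(sqrt(2859481 + 1726596)) = 569232/494947 + 1704760/(sqrt(4586077)) = 569232/494947 + 1704760*(sqrt(4586077)/4586077) = 569232/494947 + 1704760*sqrt(4586077)/4586077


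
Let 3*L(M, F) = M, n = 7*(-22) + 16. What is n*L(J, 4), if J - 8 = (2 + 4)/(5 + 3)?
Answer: -805/2 ≈ -402.50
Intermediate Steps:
n = -138 (n = -154 + 16 = -138)
J = 35/4 (J = 8 + (2 + 4)/(5 + 3) = 8 + 6/8 = 8 + 6*(1/8) = 8 + 3/4 = 35/4 ≈ 8.7500)
L(M, F) = M/3
n*L(J, 4) = -46*35/4 = -138*35/12 = -805/2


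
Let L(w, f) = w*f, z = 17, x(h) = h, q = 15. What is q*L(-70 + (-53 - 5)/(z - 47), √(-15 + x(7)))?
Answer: -2042*I*√2 ≈ -2887.8*I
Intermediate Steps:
L(w, f) = f*w
q*L(-70 + (-53 - 5)/(z - 47), √(-15 + x(7))) = 15*(√(-15 + 7)*(-70 + (-53 - 5)/(17 - 47))) = 15*(√(-8)*(-70 - 58/(-30))) = 15*((2*I*√2)*(-70 - 58*(-1/30))) = 15*((2*I*√2)*(-70 + 29/15)) = 15*((2*I*√2)*(-1021/15)) = 15*(-2042*I*√2/15) = -2042*I*√2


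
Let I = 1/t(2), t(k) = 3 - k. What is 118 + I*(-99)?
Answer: 19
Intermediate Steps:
I = 1 (I = 1/(3 - 1*2) = 1/(3 - 2) = 1/1 = 1)
118 + I*(-99) = 118 + 1*(-99) = 118 - 99 = 19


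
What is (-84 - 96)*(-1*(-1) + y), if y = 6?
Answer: -1260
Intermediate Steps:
(-84 - 96)*(-1*(-1) + y) = (-84 - 96)*(-1*(-1) + 6) = -180*(1 + 6) = -180*7 = -1260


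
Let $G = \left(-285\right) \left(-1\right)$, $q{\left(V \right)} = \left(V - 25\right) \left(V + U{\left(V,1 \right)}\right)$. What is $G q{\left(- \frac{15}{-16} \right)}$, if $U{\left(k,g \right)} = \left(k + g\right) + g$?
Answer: $- \frac{3401475}{128} \approx -26574.0$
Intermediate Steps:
$U{\left(k,g \right)} = k + 2 g$ ($U{\left(k,g \right)} = \left(g + k\right) + g = k + 2 g$)
$q{\left(V \right)} = \left(-25 + V\right) \left(2 + 2 V\right)$ ($q{\left(V \right)} = \left(V - 25\right) \left(V + \left(V + 2 \cdot 1\right)\right) = \left(-25 + V\right) \left(V + \left(V + 2\right)\right) = \left(-25 + V\right) \left(V + \left(2 + V\right)\right) = \left(-25 + V\right) \left(2 + 2 V\right)$)
$G = 285$
$G q{\left(- \frac{15}{-16} \right)} = 285 \left(-50 - 48 \left(- \frac{15}{-16}\right) + 2 \left(- \frac{15}{-16}\right)^{2}\right) = 285 \left(-50 - 48 \left(\left(-15\right) \left(- \frac{1}{16}\right)\right) + 2 \left(\left(-15\right) \left(- \frac{1}{16}\right)\right)^{2}\right) = 285 \left(-50 - 45 + 2 \left(\frac{15}{16}\right)^{2}\right) = 285 \left(-50 - 45 + 2 \cdot \frac{225}{256}\right) = 285 \left(-50 - 45 + \frac{225}{128}\right) = 285 \left(- \frac{11935}{128}\right) = - \frac{3401475}{128}$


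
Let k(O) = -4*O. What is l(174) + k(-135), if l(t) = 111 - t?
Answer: 477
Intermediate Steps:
l(174) + k(-135) = (111 - 1*174) - 4*(-135) = (111 - 174) + 540 = -63 + 540 = 477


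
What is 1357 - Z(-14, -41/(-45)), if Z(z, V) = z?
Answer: 1371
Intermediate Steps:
1357 - Z(-14, -41/(-45)) = 1357 - 1*(-14) = 1357 + 14 = 1371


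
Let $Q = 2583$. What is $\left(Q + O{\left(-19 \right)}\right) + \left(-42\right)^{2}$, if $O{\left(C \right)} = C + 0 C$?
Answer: $4328$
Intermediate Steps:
$O{\left(C \right)} = C$ ($O{\left(C \right)} = C + 0 = C$)
$\left(Q + O{\left(-19 \right)}\right) + \left(-42\right)^{2} = \left(2583 - 19\right) + \left(-42\right)^{2} = 2564 + 1764 = 4328$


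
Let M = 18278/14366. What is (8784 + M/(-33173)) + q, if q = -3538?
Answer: 1250025573975/238281659 ≈ 5246.0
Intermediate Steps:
M = 9139/7183 (M = 18278*(1/14366) = 9139/7183 ≈ 1.2723)
(8784 + M/(-33173)) + q = (8784 + (9139/7183)/(-33173)) - 3538 = (8784 + (9139/7183)*(-1/33173)) - 3538 = (8784 - 9139/238281659) - 3538 = 2093066083517/238281659 - 3538 = 1250025573975/238281659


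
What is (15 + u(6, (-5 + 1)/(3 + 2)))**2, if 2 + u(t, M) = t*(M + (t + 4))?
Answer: 116281/25 ≈ 4651.2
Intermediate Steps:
u(t, M) = -2 + t*(4 + M + t) (u(t, M) = -2 + t*(M + (t + 4)) = -2 + t*(M + (4 + t)) = -2 + t*(4 + M + t))
(15 + u(6, (-5 + 1)/(3 + 2)))**2 = (15 + (-2 + 6**2 + 4*6 + ((-5 + 1)/(3 + 2))*6))**2 = (15 + (-2 + 36 + 24 - 4/5*6))**2 = (15 + (-2 + 36 + 24 - 24/5))**2 = (15 + 266/5)**2 = (341/5)**2 = 116281/25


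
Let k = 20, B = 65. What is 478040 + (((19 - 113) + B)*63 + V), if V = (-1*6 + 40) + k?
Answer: 476267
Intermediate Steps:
V = 54 (V = (-1*6 + 40) + 20 = (-6 + 40) + 20 = 34 + 20 = 54)
478040 + (((19 - 113) + B)*63 + V) = 478040 + (((19 - 113) + 65)*63 + 54) = 478040 + ((-94 + 65)*63 + 54) = 478040 + (-29*63 + 54) = 478040 + (-1827 + 54) = 478040 - 1773 = 476267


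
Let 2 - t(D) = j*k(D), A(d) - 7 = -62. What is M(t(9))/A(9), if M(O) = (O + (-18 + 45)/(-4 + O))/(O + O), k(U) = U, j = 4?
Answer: -1319/142120 ≈ -0.0092809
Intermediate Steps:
A(d) = -55 (A(d) = 7 - 62 = -55)
t(D) = 2 - 4*D
M(O) = (O + 27/(-4 + O))/(2*O) (M(O) = (O + 27/(-4 + O))/((2*O)) = (O + 27/(-4 + O))*(1/(2*O)) = (O + 27/(-4 + O))/(2*O))
M(t(9))/A(9) = ((27 + (2 - 4*9)² - 4*(2 - 4*9))/(2*(2 - 4*9)*(-4 + (2 - 4*9))))/(-55) = ((27 + (2 - 36)² - 4*(2 - 36))/(2*(2 - 36)*(-4 + (2 - 36))))*(-1/55) = ((½)*(27 + (-34)² - 4*(-34))/(-34*(-4 - 34)))*(-1/55) = ((½)*(-1/34)*(27 + 1156 + 136)/(-38))*(-1/55) = ((½)*(-1/34)*(-1/38)*1319)*(-1/55) = (1319/2584)*(-1/55) = -1319/142120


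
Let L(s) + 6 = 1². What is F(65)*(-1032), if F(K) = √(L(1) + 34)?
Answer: -1032*√29 ≈ -5557.5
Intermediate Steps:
L(s) = -5 (L(s) = -6 + 1² = -6 + 1 = -5)
F(K) = √29 (F(K) = √(-5 + 34) = √29)
F(65)*(-1032) = √29*(-1032) = -1032*√29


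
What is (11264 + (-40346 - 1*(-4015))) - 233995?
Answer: -259062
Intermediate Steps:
(11264 + (-40346 - 1*(-4015))) - 233995 = (11264 + (-40346 + 4015)) - 233995 = (11264 - 36331) - 233995 = -25067 - 233995 = -259062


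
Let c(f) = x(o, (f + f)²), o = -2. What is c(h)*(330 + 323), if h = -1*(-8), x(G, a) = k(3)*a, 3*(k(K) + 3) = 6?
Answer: -167168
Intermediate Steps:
k(K) = -1 (k(K) = -3 + (⅓)*6 = -3 + 2 = -1)
x(G, a) = -a
h = 8
c(f) = -4*f² (c(f) = -(f + f)² = -(2*f)² = -4*f²)
c(h)*(330 + 323) = (-4*8²)*(330 + 323) = -4*64*653 = -256*653 = -167168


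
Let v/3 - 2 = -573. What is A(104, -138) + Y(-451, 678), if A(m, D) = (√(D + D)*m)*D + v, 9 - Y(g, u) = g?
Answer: -1253 - 28704*I*√69 ≈ -1253.0 - 2.3843e+5*I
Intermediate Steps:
Y(g, u) = 9 - g
v = -1713 (v = 6 + 3*(-573) = 6 - 1719 = -1713)
A(m, D) = -1713 + m*√2*D^(3/2) (A(m, D) = (√(D + D)*m)*D - 1713 = (√(2*D)*m)*D - 1713 = ((√2*√D)*m)*D - 1713 = (m*√2*√D)*D - 1713 = m*√2*D^(3/2) - 1713 = -1713 + m*√2*D^(3/2))
A(104, -138) + Y(-451, 678) = (-1713 + 104*√2*(-138)^(3/2)) + (9 - 1*(-451)) = (-1713 + 104*√2*(-138*I*√138)) + (9 + 451) = (-1713 - 28704*I*√69) + 460 = -1253 - 28704*I*√69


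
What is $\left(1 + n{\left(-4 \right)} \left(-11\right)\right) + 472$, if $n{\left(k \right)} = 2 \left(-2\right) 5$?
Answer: $693$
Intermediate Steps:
$n{\left(k \right)} = -20$ ($n{\left(k \right)} = \left(-4\right) 5 = -20$)
$\left(1 + n{\left(-4 \right)} \left(-11\right)\right) + 472 = \left(1 - -220\right) + 472 = \left(1 + 220\right) + 472 = 221 + 472 = 693$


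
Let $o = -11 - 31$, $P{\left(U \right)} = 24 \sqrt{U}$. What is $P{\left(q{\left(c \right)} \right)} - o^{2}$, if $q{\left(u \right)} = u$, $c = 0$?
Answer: $-1764$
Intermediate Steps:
$o = -42$ ($o = -11 - 31 = -42$)
$P{\left(q{\left(c \right)} \right)} - o^{2} = 24 \sqrt{0} - \left(-42\right)^{2} = 24 \cdot 0 - 1764 = 0 - 1764 = -1764$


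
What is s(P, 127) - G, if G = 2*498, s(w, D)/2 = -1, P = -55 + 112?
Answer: -998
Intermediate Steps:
P = 57
s(w, D) = -2 (s(w, D) = 2*(-1) = -2)
G = 996
s(P, 127) - G = -2 - 1*996 = -2 - 996 = -998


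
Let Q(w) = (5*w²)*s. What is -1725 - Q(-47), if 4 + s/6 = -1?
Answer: 329625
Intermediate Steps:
s = -30 (s = -24 + 6*(-1) = -24 - 6 = -30)
Q(w) = -150*w² (Q(w) = (5*w²)*(-30) = -150*w²)
-1725 - Q(-47) = -1725 - (-150)*(-47)² = -1725 - (-150)*2209 = -1725 - 1*(-331350) = -1725 + 331350 = 329625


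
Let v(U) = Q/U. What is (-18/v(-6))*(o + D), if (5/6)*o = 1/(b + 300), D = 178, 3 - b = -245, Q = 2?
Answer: 6584301/685 ≈ 9612.1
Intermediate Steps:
b = 248 (b = 3 - 1*(-245) = 3 + 245 = 248)
v(U) = 2/U
o = 3/1370 (o = 6/(5*(248 + 300)) = (6/5)/548 = (6/5)*(1/548) = 3/1370 ≈ 0.0021898)
(-18/v(-6))*(o + D) = (-18/(2/(-6)))*(3/1370 + 178) = -18/(2*(-⅙))*(243863/1370) = -18/(-⅓)*(243863/1370) = -18*(-3)*(243863/1370) = 54*(243863/1370) = 6584301/685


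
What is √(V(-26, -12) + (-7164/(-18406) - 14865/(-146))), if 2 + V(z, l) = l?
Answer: √159240767142130/1343638 ≈ 9.3917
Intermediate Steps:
V(z, l) = -2 + l
√(V(-26, -12) + (-7164/(-18406) - 14865/(-146))) = √((-2 - 12) + (-7164/(-18406) - 14865/(-146))) = √(-14 + (-7164*(-1/18406) - 14865*(-1/146))) = √(-14 + (3582/9203 + 14865/146)) = √(-14 + 137325567/1343638) = √(118514635/1343638) = √159240767142130/1343638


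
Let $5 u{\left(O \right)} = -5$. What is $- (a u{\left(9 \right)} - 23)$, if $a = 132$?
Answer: $155$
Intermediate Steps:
$u{\left(O \right)} = -1$ ($u{\left(O \right)} = \frac{1}{5} \left(-5\right) = -1$)
$- (a u{\left(9 \right)} - 23) = - (132 \left(-1\right) - 23) = - (-132 - 23) = \left(-1\right) \left(-155\right) = 155$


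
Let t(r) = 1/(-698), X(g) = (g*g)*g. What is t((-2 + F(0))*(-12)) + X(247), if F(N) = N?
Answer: 10518317653/698 ≈ 1.5069e+7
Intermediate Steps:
X(g) = g³ (X(g) = g²*g = g³)
t(r) = -1/698
t((-2 + F(0))*(-12)) + X(247) = -1/698 + 247³ = -1/698 + 15069223 = 10518317653/698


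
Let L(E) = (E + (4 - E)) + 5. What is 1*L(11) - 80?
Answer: -71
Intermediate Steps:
L(E) = 9 (L(E) = 4 + 5 = 9)
1*L(11) - 80 = 1*9 - 80 = 9 - 80 = -71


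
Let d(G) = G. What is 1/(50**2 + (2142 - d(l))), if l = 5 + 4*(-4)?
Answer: 1/4653 ≈ 0.00021492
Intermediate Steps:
l = -11 (l = 5 - 16 = -11)
1/(50**2 + (2142 - d(l))) = 1/(50**2 + (2142 - 1*(-11))) = 1/(2500 + (2142 + 11)) = 1/(2500 + 2153) = 1/4653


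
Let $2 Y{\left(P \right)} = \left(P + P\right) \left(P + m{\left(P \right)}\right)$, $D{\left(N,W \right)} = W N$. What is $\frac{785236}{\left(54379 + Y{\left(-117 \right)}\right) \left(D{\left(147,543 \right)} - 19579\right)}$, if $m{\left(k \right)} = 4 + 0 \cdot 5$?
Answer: $\frac{196309}{1018089800} \approx 0.00019282$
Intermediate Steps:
$D{\left(N,W \right)} = N W$
$m{\left(k \right)} = 4$ ($m{\left(k \right)} = 4 + 0 = 4$)
$Y{\left(P \right)} = P \left(4 + P\right)$ ($Y{\left(P \right)} = \frac{\left(P + P\right) \left(P + 4\right)}{2} = \frac{2 P \left(4 + P\right)}{2} = P \left(4 + P\right)$)
$\frac{785236}{\left(54379 + Y{\left(-117 \right)}\right) \left(D{\left(147,543 \right)} - 19579\right)} = \frac{785236}{\left(54379 - 117 \left(4 - 117\right)\right) \left(147 \cdot 543 - 19579\right)} = \frac{785236}{\left(54379 - -13221\right) \left(79821 - 19579\right)} = \frac{785236}{\left(54379 + 13221\right) 60242} = \frac{785236}{67600 \cdot 60242} = \frac{785236}{4072359200} = 785236 \cdot \frac{1}{4072359200} = \frac{196309}{1018089800}$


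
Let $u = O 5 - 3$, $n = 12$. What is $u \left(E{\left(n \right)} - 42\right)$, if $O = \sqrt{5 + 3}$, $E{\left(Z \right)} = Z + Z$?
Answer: $54 - 180 \sqrt{2} \approx -200.56$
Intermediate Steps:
$E{\left(Z \right)} = 2 Z$
$O = 2 \sqrt{2}$ ($O = \sqrt{8} = 2 \sqrt{2} \approx 2.8284$)
$u = -3 + 10 \sqrt{2}$ ($u = 2 \sqrt{2} \cdot 5 - 3 = 10 \sqrt{2} - 3 = -3 + 10 \sqrt{2} \approx 11.142$)
$u \left(E{\left(n \right)} - 42\right) = \left(-3 + 10 \sqrt{2}\right) \left(2 \cdot 12 - 42\right) = \left(-3 + 10 \sqrt{2}\right) \left(24 - 42\right) = \left(-3 + 10 \sqrt{2}\right) \left(-18\right) = 54 - 180 \sqrt{2}$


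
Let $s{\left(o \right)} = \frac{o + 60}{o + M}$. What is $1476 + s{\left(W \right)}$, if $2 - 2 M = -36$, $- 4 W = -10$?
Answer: $\frac{63593}{43} \approx 1478.9$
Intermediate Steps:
$W = \frac{5}{2}$ ($W = \left(- \frac{1}{4}\right) \left(-10\right) = \frac{5}{2} \approx 2.5$)
$M = 19$ ($M = 1 - -18 = 1 + 18 = 19$)
$s{\left(o \right)} = \frac{60 + o}{19 + o}$ ($s{\left(o \right)} = \frac{o + 60}{o + 19} = \frac{60 + o}{19 + o}$)
$1476 + s{\left(W \right)} = 1476 + \frac{60 + \frac{5}{2}}{19 + \frac{5}{2}} = 1476 + \frac{1}{\frac{43}{2}} \cdot \frac{125}{2} = 1476 + \frac{2}{43} \cdot \frac{125}{2} = 1476 + \frac{125}{43} = \frac{63593}{43}$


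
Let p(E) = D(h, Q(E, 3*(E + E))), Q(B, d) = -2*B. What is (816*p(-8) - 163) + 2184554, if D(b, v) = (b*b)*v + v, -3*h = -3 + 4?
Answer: 6596693/3 ≈ 2.1989e+6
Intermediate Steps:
h = -⅓ (h = -(-3 + 4)/3 = -⅓*1 = -⅓ ≈ -0.33333)
D(b, v) = v + v*b² (D(b, v) = b²*v + v = v*b² + v = v + v*b²)
p(E) = -20*E/9 (p(E) = (-2*E)*(1 + (-⅓)²) = (-2*E)*(1 + ⅑) = -2*E*(10/9) = -20*E/9)
(816*p(-8) - 163) + 2184554 = (816*(-20/9*(-8)) - 163) + 2184554 = (816*(160/9) - 163) + 2184554 = (43520/3 - 163) + 2184554 = 43031/3 + 2184554 = 6596693/3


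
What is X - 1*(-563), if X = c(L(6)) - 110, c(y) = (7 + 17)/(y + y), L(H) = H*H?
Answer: 1360/3 ≈ 453.33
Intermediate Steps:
L(H) = H**2
c(y) = 12/y (c(y) = 24/((2*y)) = 24*(1/(2*y)) = 12/y)
X = -329/3 (X = 12/(6**2) - 110 = 12/36 - 110 = 12*(1/36) - 110 = 1/3 - 110 = -329/3 ≈ -109.67)
X - 1*(-563) = -329/3 - 1*(-563) = -329/3 + 563 = 1360/3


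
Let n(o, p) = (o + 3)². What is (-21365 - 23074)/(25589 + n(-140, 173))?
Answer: -14813/14786 ≈ -1.0018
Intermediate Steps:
n(o, p) = (3 + o)²
(-21365 - 23074)/(25589 + n(-140, 173)) = (-21365 - 23074)/(25589 + (3 - 140)²) = -44439/(25589 + (-137)²) = -44439/(25589 + 18769) = -44439/44358 = -44439*1/44358 = -14813/14786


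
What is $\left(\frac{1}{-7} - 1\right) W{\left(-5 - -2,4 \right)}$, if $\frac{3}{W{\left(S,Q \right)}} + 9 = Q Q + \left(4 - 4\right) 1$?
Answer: $- \frac{24}{49} \approx -0.4898$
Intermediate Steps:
$W{\left(S,Q \right)} = \frac{3}{-9 + Q^{2}}$ ($W{\left(S,Q \right)} = \frac{3}{-9 + \left(Q Q + \left(4 - 4\right) 1\right)} = \frac{3}{-9 + \left(Q^{2} + 0 \cdot 1\right)} = \frac{3}{-9 + \left(Q^{2} + 0\right)} = \frac{3}{-9 + Q^{2}}$)
$\left(\frac{1}{-7} - 1\right) W{\left(-5 - -2,4 \right)} = \left(\frac{1}{-7} - 1\right) \frac{3}{-9 + 4^{2}} = \left(- \frac{1}{7} - 1\right) \frac{3}{-9 + 16} = - \frac{8 \cdot \frac{3}{7}}{7} = - \frac{8 \cdot 3 \cdot \frac{1}{7}}{7} = \left(- \frac{8}{7}\right) \frac{3}{7} = - \frac{24}{49}$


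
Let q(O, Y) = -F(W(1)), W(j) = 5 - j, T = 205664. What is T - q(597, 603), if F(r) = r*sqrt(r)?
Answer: 205672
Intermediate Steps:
F(r) = r**(3/2)
q(O, Y) = -8 (q(O, Y) = -(5 - 1*1)**(3/2) = -(5 - 1)**(3/2) = -4**(3/2) = -1*8 = -8)
T - q(597, 603) = 205664 - 1*(-8) = 205664 + 8 = 205672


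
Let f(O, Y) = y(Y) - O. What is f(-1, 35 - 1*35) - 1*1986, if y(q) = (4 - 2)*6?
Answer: -1973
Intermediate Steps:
y(q) = 12 (y(q) = 2*6 = 12)
f(O, Y) = 12 - O
f(-1, 35 - 1*35) - 1*1986 = (12 - 1*(-1)) - 1*1986 = (12 + 1) - 1986 = 13 - 1986 = -1973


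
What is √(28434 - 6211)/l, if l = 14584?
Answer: √22223/14584 ≈ 0.010222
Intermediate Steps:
√(28434 - 6211)/l = √(28434 - 6211)/14584 = √22223*(1/14584) = √22223/14584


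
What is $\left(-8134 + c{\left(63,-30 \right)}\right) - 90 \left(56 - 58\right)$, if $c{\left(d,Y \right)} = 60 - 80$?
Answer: $-7974$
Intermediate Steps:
$c{\left(d,Y \right)} = -20$
$\left(-8134 + c{\left(63,-30 \right)}\right) - 90 \left(56 - 58\right) = \left(-8134 - 20\right) - 90 \left(56 - 58\right) = -8154 - -180 = -8154 + 180 = -7974$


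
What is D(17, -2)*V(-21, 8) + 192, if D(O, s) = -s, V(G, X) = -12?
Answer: 168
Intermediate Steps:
D(17, -2)*V(-21, 8) + 192 = -1*(-2)*(-12) + 192 = 2*(-12) + 192 = -24 + 192 = 168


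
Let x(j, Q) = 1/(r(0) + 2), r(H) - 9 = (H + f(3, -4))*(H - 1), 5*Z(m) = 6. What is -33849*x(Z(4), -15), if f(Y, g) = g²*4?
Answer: 33849/53 ≈ 638.66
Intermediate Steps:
Z(m) = 6/5 (Z(m) = (⅕)*6 = 6/5)
f(Y, g) = 4*g²
r(H) = 9 + (-1 + H)*(64 + H) (r(H) = 9 + (H + 4*(-4)²)*(H - 1) = 9 + (H + 4*16)*(-1 + H) = 9 + (H + 64)*(-1 + H) = 9 + (64 + H)*(-1 + H) = 9 + (-1 + H)*(64 + H))
x(j, Q) = -1/53 (x(j, Q) = 1/((-55 + 0² + 63*0) + 2) = 1/((-55 + 0 + 0) + 2) = 1/(-55 + 2) = 1/(-53) = -1/53)
-33849*x(Z(4), -15) = -33849*(-1/53) = 33849/53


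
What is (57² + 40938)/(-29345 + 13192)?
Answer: -44187/16153 ≈ -2.7355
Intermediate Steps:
(57² + 40938)/(-29345 + 13192) = (3249 + 40938)/(-16153) = 44187*(-1/16153) = -44187/16153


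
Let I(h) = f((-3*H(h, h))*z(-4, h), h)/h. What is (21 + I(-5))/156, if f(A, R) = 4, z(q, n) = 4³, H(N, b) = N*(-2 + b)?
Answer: 101/780 ≈ 0.12949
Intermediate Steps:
z(q, n) = 64
I(h) = 4/h
(21 + I(-5))/156 = (21 + 4/(-5))/156 = (21 + 4*(-⅕))/156 = (21 - ⅘)/156 = (1/156)*(101/5) = 101/780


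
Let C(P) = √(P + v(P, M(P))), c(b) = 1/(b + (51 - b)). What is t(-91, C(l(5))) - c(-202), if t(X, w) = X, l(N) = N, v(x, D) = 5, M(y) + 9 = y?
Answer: -4642/51 ≈ -91.020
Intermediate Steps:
M(y) = -9 + y
c(b) = 1/51
C(P) = √(5 + P) (C(P) = √(P + 5) = √(5 + P))
t(-91, C(l(5))) - c(-202) = -91 - 1*1/51 = -91 - 1/51 = -4642/51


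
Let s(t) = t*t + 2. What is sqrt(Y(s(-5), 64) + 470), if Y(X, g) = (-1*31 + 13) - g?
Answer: 2*sqrt(97) ≈ 19.698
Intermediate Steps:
s(t) = 2 + t**2 (s(t) = t**2 + 2 = 2 + t**2)
Y(X, g) = -18 - g (Y(X, g) = (-31 + 13) - g = -18 - g)
sqrt(Y(s(-5), 64) + 470) = sqrt((-18 - 1*64) + 470) = sqrt((-18 - 64) + 470) = sqrt(-82 + 470) = sqrt(388) = 2*sqrt(97)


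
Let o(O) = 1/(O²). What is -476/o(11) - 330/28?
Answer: -806509/14 ≈ -57608.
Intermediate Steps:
o(O) = O⁻²
-476/o(11) - 330/28 = -476/(11⁻²) - 330/28 = -476/1/121 - 330*1/28 = -476*121 - 165/14 = -57596 - 165/14 = -806509/14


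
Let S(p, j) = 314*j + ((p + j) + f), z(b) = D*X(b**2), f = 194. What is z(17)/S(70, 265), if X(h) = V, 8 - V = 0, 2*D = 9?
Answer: 12/27913 ≈ 0.00042991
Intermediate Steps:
D = 9/2 (D = (1/2)*9 = 9/2 ≈ 4.5000)
V = 8 (V = 8 - 1*0 = 8 + 0 = 8)
X(h) = 8
z(b) = 36 (z(b) = (9/2)*8 = 36)
S(p, j) = 194 + p + 315*j (S(p, j) = 314*j + ((p + j) + 194) = 314*j + ((j + p) + 194) = 314*j + (194 + j + p) = 194 + p + 315*j)
z(17)/S(70, 265) = 36/(194 + 70 + 315*265) = 36/(194 + 70 + 83475) = 36/83739 = 36*(1/83739) = 12/27913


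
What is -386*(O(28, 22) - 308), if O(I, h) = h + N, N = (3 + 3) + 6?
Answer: 105764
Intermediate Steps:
N = 12 (N = 6 + 6 = 12)
O(I, h) = 12 + h (O(I, h) = h + 12 = 12 + h)
-386*(O(28, 22) - 308) = -386*((12 + 22) - 308) = -386*(34 - 308) = -386*(-274) = 105764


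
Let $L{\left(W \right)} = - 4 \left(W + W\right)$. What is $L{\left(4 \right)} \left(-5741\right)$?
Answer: $183712$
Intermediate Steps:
$L{\left(W \right)} = - 8 W$ ($L{\left(W \right)} = - 4 \cdot 2 W = - 8 W$)
$L{\left(4 \right)} \left(-5741\right) = \left(-8\right) 4 \left(-5741\right) = \left(-32\right) \left(-5741\right) = 183712$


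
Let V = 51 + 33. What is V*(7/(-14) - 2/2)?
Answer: -126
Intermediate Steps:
V = 84
V*(7/(-14) - 2/2) = 84*(7/(-14) - 2/2) = 84*(7*(-1/14) - 2*1/2) = 84*(-1/2 - 1) = 84*(-3/2) = -126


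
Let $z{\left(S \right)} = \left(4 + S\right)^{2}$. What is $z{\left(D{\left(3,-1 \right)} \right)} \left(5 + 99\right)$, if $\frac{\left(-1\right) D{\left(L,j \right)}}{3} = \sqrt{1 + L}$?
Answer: $416$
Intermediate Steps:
$D{\left(L,j \right)} = - 3 \sqrt{1 + L}$
$z{\left(D{\left(3,-1 \right)} \right)} \left(5 + 99\right) = \left(4 - 3 \sqrt{1 + 3}\right)^{2} \left(5 + 99\right) = \left(4 - 3 \sqrt{4}\right)^{2} \cdot 104 = \left(4 - 6\right)^{2} \cdot 104 = \left(-2\right)^{2} \cdot 104 = 4 \cdot 104 = 416$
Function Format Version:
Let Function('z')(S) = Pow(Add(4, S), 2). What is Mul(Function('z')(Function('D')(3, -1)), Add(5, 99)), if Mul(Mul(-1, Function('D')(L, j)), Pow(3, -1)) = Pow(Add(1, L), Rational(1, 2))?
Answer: 416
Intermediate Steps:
Function('D')(L, j) = Mul(-3, Pow(Add(1, L), Rational(1, 2)))
Mul(Function('z')(Function('D')(3, -1)), Add(5, 99)) = Mul(Pow(Add(4, Mul(-3, Pow(Add(1, 3), Rational(1, 2)))), 2), Add(5, 99)) = Mul(Pow(Add(4, Mul(-3, Pow(4, Rational(1, 2)))), 2), 104) = Mul(Pow(Add(4, Mul(-3, 2)), 2), 104) = Mul(Pow(Add(4, -6), 2), 104) = Mul(Pow(-2, 2), 104) = Mul(4, 104) = 416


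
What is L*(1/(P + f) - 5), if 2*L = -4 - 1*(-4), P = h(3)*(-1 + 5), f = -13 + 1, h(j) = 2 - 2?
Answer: 0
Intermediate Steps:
h(j) = 0
f = -12
P = 0 (P = 0*(-1 + 5) = 0*4 = 0)
L = 0 (L = (-4 - 1*(-4))/2 = (-4 + 4)/2 = (½)*0 = 0)
L*(1/(P + f) - 5) = 0*(1/(0 - 12) - 5) = 0*(1/(-12) - 5) = 0*(-1/12 - 5) = 0*(-61/12) = 0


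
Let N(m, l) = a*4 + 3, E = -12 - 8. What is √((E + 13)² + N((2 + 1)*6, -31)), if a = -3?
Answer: 2*√10 ≈ 6.3246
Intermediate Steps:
E = -20
N(m, l) = -9 (N(m, l) = -3*4 + 3 = -12 + 3 = -9)
√((E + 13)² + N((2 + 1)*6, -31)) = √((-20 + 13)² - 9) = √((-7)² - 9) = √(49 - 9) = √40 = 2*√10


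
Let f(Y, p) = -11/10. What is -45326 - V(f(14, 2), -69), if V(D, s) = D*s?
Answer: -454019/10 ≈ -45402.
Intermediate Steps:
f(Y, p) = -11/10 (f(Y, p) = -11*⅒ = -11/10)
-45326 - V(f(14, 2), -69) = -45326 - (-11)*(-69)/10 = -45326 - 1*759/10 = -45326 - 759/10 = -454019/10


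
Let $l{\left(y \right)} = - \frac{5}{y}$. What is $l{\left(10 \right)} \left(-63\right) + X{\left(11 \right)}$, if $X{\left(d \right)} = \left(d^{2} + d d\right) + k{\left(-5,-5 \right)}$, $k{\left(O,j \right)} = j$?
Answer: $\frac{537}{2} \approx 268.5$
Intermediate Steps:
$X{\left(d \right)} = -5 + 2 d^{2}$ ($X{\left(d \right)} = \left(d^{2} + d d\right) - 5 = \left(d^{2} + d^{2}\right) - 5 = 2 d^{2} - 5 = -5 + 2 d^{2}$)
$l{\left(10 \right)} \left(-63\right) + X{\left(11 \right)} = - \frac{5}{10} \left(-63\right) - \left(5 - 2 \cdot 11^{2}\right) = \left(-5\right) \frac{1}{10} \left(-63\right) + \left(-5 + 2 \cdot 121\right) = \left(- \frac{1}{2}\right) \left(-63\right) + \left(-5 + 242\right) = \frac{63}{2} + 237 = \frac{537}{2}$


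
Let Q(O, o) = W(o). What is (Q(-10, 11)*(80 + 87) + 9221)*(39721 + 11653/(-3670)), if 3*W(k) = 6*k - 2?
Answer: 1863403718789/3670 ≈ 5.0774e+8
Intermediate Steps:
W(k) = -⅔ + 2*k (W(k) = (6*k - 2)/3 = (-2 + 6*k)/3 = -⅔ + 2*k)
Q(O, o) = -⅔ + 2*o
(Q(-10, 11)*(80 + 87) + 9221)*(39721 + 11653/(-3670)) = ((-⅔ + 2*11)*(80 + 87) + 9221)*(39721 + 11653/(-3670)) = ((-⅔ + 22)*167 + 9221)*(39721 + 11653*(-1/3670)) = ((64/3)*167 + 9221)*(39721 - 11653/3670) = (10688/3 + 9221)*(145764417/3670) = (38351/3)*(145764417/3670) = 1863403718789/3670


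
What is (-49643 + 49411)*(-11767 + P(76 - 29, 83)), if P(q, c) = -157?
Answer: 2766368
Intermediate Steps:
(-49643 + 49411)*(-11767 + P(76 - 29, 83)) = (-49643 + 49411)*(-11767 - 157) = -232*(-11924) = 2766368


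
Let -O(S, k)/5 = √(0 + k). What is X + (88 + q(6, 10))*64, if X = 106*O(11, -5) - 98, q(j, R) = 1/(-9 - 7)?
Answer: 5530 - 530*I*√5 ≈ 5530.0 - 1185.1*I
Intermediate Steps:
O(S, k) = -5*√k (O(S, k) = -5*√(0 + k) = -5*√k)
q(j, R) = -1/16 (q(j, R) = 1/(-16) = -1/16)
X = -98 - 530*I*√5 (X = 106*(-5*I*√5) - 98 = -530*I*√5 - 98 = -98 - 530*I*√5 ≈ -98.0 - 1185.1*I)
X + (88 + q(6, 10))*64 = (-98 - 530*I*√5) + (88 - 1/16)*64 = (-98 - 530*I*√5) + (1407/16)*64 = (-98 - 530*I*√5) + 5628 = 5530 - 530*I*√5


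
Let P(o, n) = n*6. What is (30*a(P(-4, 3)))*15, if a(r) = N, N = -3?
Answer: -1350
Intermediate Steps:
P(o, n) = 6*n
a(r) = -3
(30*a(P(-4, 3)))*15 = (30*(-3))*15 = -90*15 = -1350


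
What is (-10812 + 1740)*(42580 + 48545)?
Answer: -826686000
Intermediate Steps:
(-10812 + 1740)*(42580 + 48545) = -9072*91125 = -826686000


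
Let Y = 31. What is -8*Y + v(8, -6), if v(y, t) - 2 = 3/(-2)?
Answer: -495/2 ≈ -247.50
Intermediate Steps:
v(y, t) = ½ (v(y, t) = 2 + 3/(-2) = 2 + 3*(-½) = 2 - 3/2 = ½)
-8*Y + v(8, -6) = -8*31 + ½ = -248 + ½ = -495/2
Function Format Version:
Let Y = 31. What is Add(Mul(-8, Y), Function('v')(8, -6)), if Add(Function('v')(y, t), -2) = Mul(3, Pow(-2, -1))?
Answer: Rational(-495, 2) ≈ -247.50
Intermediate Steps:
Function('v')(y, t) = Rational(1, 2) (Function('v')(y, t) = Add(2, Mul(3, Pow(-2, -1))) = Add(2, Mul(3, Rational(-1, 2))) = Add(2, Rational(-3, 2)) = Rational(1, 2))
Add(Mul(-8, Y), Function('v')(8, -6)) = Add(Mul(-8, 31), Rational(1, 2)) = Add(-248, Rational(1, 2)) = Rational(-495, 2)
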